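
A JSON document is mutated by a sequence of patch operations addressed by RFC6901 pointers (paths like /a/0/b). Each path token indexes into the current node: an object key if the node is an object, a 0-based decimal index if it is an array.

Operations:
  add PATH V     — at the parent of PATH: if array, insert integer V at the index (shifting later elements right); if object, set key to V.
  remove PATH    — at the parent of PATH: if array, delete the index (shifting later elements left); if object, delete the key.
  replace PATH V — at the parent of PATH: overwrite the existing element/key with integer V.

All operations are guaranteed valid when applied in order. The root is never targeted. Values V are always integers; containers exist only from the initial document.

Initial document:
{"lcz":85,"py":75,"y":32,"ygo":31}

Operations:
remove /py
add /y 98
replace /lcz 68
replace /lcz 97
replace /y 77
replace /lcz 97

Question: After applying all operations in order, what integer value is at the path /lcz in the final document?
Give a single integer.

After op 1 (remove /py): {"lcz":85,"y":32,"ygo":31}
After op 2 (add /y 98): {"lcz":85,"y":98,"ygo":31}
After op 3 (replace /lcz 68): {"lcz":68,"y":98,"ygo":31}
After op 4 (replace /lcz 97): {"lcz":97,"y":98,"ygo":31}
After op 5 (replace /y 77): {"lcz":97,"y":77,"ygo":31}
After op 6 (replace /lcz 97): {"lcz":97,"y":77,"ygo":31}
Value at /lcz: 97

Answer: 97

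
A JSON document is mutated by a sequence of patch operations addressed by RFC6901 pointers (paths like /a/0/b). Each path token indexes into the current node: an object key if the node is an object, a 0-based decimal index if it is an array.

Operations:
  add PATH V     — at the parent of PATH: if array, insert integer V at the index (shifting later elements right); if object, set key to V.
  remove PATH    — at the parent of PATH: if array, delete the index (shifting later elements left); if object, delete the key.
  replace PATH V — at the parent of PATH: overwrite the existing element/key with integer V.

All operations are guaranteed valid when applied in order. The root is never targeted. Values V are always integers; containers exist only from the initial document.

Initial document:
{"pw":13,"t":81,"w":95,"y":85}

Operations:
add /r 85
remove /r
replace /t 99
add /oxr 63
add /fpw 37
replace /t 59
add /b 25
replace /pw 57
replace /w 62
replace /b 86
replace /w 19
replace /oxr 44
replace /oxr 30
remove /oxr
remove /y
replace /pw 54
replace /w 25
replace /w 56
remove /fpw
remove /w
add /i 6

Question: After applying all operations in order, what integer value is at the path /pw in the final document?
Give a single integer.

After op 1 (add /r 85): {"pw":13,"r":85,"t":81,"w":95,"y":85}
After op 2 (remove /r): {"pw":13,"t":81,"w":95,"y":85}
After op 3 (replace /t 99): {"pw":13,"t":99,"w":95,"y":85}
After op 4 (add /oxr 63): {"oxr":63,"pw":13,"t":99,"w":95,"y":85}
After op 5 (add /fpw 37): {"fpw":37,"oxr":63,"pw":13,"t":99,"w":95,"y":85}
After op 6 (replace /t 59): {"fpw":37,"oxr":63,"pw":13,"t":59,"w":95,"y":85}
After op 7 (add /b 25): {"b":25,"fpw":37,"oxr":63,"pw":13,"t":59,"w":95,"y":85}
After op 8 (replace /pw 57): {"b":25,"fpw":37,"oxr":63,"pw":57,"t":59,"w":95,"y":85}
After op 9 (replace /w 62): {"b":25,"fpw":37,"oxr":63,"pw":57,"t":59,"w":62,"y":85}
After op 10 (replace /b 86): {"b":86,"fpw":37,"oxr":63,"pw":57,"t":59,"w":62,"y":85}
After op 11 (replace /w 19): {"b":86,"fpw":37,"oxr":63,"pw":57,"t":59,"w":19,"y":85}
After op 12 (replace /oxr 44): {"b":86,"fpw":37,"oxr":44,"pw":57,"t":59,"w":19,"y":85}
After op 13 (replace /oxr 30): {"b":86,"fpw":37,"oxr":30,"pw":57,"t":59,"w":19,"y":85}
After op 14 (remove /oxr): {"b":86,"fpw":37,"pw":57,"t":59,"w":19,"y":85}
After op 15 (remove /y): {"b":86,"fpw":37,"pw":57,"t":59,"w":19}
After op 16 (replace /pw 54): {"b":86,"fpw":37,"pw":54,"t":59,"w":19}
After op 17 (replace /w 25): {"b":86,"fpw":37,"pw":54,"t":59,"w":25}
After op 18 (replace /w 56): {"b":86,"fpw":37,"pw":54,"t":59,"w":56}
After op 19 (remove /fpw): {"b":86,"pw":54,"t":59,"w":56}
After op 20 (remove /w): {"b":86,"pw":54,"t":59}
After op 21 (add /i 6): {"b":86,"i":6,"pw":54,"t":59}
Value at /pw: 54

Answer: 54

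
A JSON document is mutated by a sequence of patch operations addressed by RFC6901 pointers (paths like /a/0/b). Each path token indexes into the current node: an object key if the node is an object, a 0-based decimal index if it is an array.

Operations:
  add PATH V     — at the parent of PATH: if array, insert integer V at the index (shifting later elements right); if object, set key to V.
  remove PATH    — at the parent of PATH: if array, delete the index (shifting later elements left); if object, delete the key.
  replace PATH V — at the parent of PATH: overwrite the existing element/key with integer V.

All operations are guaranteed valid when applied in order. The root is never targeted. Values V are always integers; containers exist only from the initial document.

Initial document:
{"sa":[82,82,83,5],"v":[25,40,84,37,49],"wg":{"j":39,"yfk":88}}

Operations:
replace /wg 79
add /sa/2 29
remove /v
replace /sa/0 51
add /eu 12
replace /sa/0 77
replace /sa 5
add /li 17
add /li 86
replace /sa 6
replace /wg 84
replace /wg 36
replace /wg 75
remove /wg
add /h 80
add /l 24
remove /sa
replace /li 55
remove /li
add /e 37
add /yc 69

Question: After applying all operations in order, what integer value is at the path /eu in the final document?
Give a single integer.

After op 1 (replace /wg 79): {"sa":[82,82,83,5],"v":[25,40,84,37,49],"wg":79}
After op 2 (add /sa/2 29): {"sa":[82,82,29,83,5],"v":[25,40,84,37,49],"wg":79}
After op 3 (remove /v): {"sa":[82,82,29,83,5],"wg":79}
After op 4 (replace /sa/0 51): {"sa":[51,82,29,83,5],"wg":79}
After op 5 (add /eu 12): {"eu":12,"sa":[51,82,29,83,5],"wg":79}
After op 6 (replace /sa/0 77): {"eu":12,"sa":[77,82,29,83,5],"wg":79}
After op 7 (replace /sa 5): {"eu":12,"sa":5,"wg":79}
After op 8 (add /li 17): {"eu":12,"li":17,"sa":5,"wg":79}
After op 9 (add /li 86): {"eu":12,"li":86,"sa":5,"wg":79}
After op 10 (replace /sa 6): {"eu":12,"li":86,"sa":6,"wg":79}
After op 11 (replace /wg 84): {"eu":12,"li":86,"sa":6,"wg":84}
After op 12 (replace /wg 36): {"eu":12,"li":86,"sa":6,"wg":36}
After op 13 (replace /wg 75): {"eu":12,"li":86,"sa":6,"wg":75}
After op 14 (remove /wg): {"eu":12,"li":86,"sa":6}
After op 15 (add /h 80): {"eu":12,"h":80,"li":86,"sa":6}
After op 16 (add /l 24): {"eu":12,"h":80,"l":24,"li":86,"sa":6}
After op 17 (remove /sa): {"eu":12,"h":80,"l":24,"li":86}
After op 18 (replace /li 55): {"eu":12,"h":80,"l":24,"li":55}
After op 19 (remove /li): {"eu":12,"h":80,"l":24}
After op 20 (add /e 37): {"e":37,"eu":12,"h":80,"l":24}
After op 21 (add /yc 69): {"e":37,"eu":12,"h":80,"l":24,"yc":69}
Value at /eu: 12

Answer: 12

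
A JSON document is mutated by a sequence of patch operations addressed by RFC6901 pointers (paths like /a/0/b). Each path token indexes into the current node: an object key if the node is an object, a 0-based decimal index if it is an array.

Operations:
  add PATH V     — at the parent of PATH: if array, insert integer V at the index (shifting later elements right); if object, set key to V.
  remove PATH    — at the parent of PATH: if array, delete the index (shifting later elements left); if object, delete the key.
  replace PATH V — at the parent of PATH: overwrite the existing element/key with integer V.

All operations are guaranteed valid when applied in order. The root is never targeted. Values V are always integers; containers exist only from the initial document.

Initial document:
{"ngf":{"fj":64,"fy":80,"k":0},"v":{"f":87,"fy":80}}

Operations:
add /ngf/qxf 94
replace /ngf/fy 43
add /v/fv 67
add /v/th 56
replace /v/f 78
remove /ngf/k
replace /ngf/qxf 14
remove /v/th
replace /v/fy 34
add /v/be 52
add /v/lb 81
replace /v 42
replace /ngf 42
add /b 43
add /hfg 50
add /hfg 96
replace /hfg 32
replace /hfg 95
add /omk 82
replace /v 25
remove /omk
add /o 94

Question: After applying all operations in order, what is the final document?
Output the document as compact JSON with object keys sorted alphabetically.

After op 1 (add /ngf/qxf 94): {"ngf":{"fj":64,"fy":80,"k":0,"qxf":94},"v":{"f":87,"fy":80}}
After op 2 (replace /ngf/fy 43): {"ngf":{"fj":64,"fy":43,"k":0,"qxf":94},"v":{"f":87,"fy":80}}
After op 3 (add /v/fv 67): {"ngf":{"fj":64,"fy":43,"k":0,"qxf":94},"v":{"f":87,"fv":67,"fy":80}}
After op 4 (add /v/th 56): {"ngf":{"fj":64,"fy":43,"k":0,"qxf":94},"v":{"f":87,"fv":67,"fy":80,"th":56}}
After op 5 (replace /v/f 78): {"ngf":{"fj":64,"fy":43,"k":0,"qxf":94},"v":{"f":78,"fv":67,"fy":80,"th":56}}
After op 6 (remove /ngf/k): {"ngf":{"fj":64,"fy":43,"qxf":94},"v":{"f":78,"fv":67,"fy":80,"th":56}}
After op 7 (replace /ngf/qxf 14): {"ngf":{"fj":64,"fy":43,"qxf":14},"v":{"f":78,"fv":67,"fy":80,"th":56}}
After op 8 (remove /v/th): {"ngf":{"fj":64,"fy":43,"qxf":14},"v":{"f":78,"fv":67,"fy":80}}
After op 9 (replace /v/fy 34): {"ngf":{"fj":64,"fy":43,"qxf":14},"v":{"f":78,"fv":67,"fy":34}}
After op 10 (add /v/be 52): {"ngf":{"fj":64,"fy":43,"qxf":14},"v":{"be":52,"f":78,"fv":67,"fy":34}}
After op 11 (add /v/lb 81): {"ngf":{"fj":64,"fy":43,"qxf":14},"v":{"be":52,"f":78,"fv":67,"fy":34,"lb":81}}
After op 12 (replace /v 42): {"ngf":{"fj":64,"fy":43,"qxf":14},"v":42}
After op 13 (replace /ngf 42): {"ngf":42,"v":42}
After op 14 (add /b 43): {"b":43,"ngf":42,"v":42}
After op 15 (add /hfg 50): {"b":43,"hfg":50,"ngf":42,"v":42}
After op 16 (add /hfg 96): {"b":43,"hfg":96,"ngf":42,"v":42}
After op 17 (replace /hfg 32): {"b":43,"hfg":32,"ngf":42,"v":42}
After op 18 (replace /hfg 95): {"b":43,"hfg":95,"ngf":42,"v":42}
After op 19 (add /omk 82): {"b":43,"hfg":95,"ngf":42,"omk":82,"v":42}
After op 20 (replace /v 25): {"b":43,"hfg":95,"ngf":42,"omk":82,"v":25}
After op 21 (remove /omk): {"b":43,"hfg":95,"ngf":42,"v":25}
After op 22 (add /o 94): {"b":43,"hfg":95,"ngf":42,"o":94,"v":25}

Answer: {"b":43,"hfg":95,"ngf":42,"o":94,"v":25}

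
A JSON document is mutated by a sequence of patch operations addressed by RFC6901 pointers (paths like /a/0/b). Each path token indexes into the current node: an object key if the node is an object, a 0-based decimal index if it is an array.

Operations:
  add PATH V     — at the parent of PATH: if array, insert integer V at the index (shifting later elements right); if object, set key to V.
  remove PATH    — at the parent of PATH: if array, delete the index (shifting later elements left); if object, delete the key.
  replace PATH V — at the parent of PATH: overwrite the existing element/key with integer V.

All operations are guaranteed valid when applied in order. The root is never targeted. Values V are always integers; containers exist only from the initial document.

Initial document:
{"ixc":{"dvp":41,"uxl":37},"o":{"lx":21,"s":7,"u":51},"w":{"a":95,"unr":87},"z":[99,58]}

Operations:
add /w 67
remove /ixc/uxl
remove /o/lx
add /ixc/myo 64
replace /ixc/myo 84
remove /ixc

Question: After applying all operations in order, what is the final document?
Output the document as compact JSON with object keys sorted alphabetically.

After op 1 (add /w 67): {"ixc":{"dvp":41,"uxl":37},"o":{"lx":21,"s":7,"u":51},"w":67,"z":[99,58]}
After op 2 (remove /ixc/uxl): {"ixc":{"dvp":41},"o":{"lx":21,"s":7,"u":51},"w":67,"z":[99,58]}
After op 3 (remove /o/lx): {"ixc":{"dvp":41},"o":{"s":7,"u":51},"w":67,"z":[99,58]}
After op 4 (add /ixc/myo 64): {"ixc":{"dvp":41,"myo":64},"o":{"s":7,"u":51},"w":67,"z":[99,58]}
After op 5 (replace /ixc/myo 84): {"ixc":{"dvp":41,"myo":84},"o":{"s":7,"u":51},"w":67,"z":[99,58]}
After op 6 (remove /ixc): {"o":{"s":7,"u":51},"w":67,"z":[99,58]}

Answer: {"o":{"s":7,"u":51},"w":67,"z":[99,58]}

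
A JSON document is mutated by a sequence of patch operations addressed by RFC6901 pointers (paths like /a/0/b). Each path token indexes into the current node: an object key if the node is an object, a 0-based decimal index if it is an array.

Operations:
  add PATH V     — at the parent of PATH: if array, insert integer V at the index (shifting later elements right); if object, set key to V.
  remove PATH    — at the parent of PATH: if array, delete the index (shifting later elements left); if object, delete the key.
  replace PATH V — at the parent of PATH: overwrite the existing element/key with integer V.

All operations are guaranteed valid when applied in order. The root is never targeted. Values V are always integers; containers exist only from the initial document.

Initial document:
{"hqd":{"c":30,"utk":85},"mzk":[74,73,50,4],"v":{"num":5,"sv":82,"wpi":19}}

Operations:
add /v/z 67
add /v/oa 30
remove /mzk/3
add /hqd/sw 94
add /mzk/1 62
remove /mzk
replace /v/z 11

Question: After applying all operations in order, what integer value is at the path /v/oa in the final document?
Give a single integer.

After op 1 (add /v/z 67): {"hqd":{"c":30,"utk":85},"mzk":[74,73,50,4],"v":{"num":5,"sv":82,"wpi":19,"z":67}}
After op 2 (add /v/oa 30): {"hqd":{"c":30,"utk":85},"mzk":[74,73,50,4],"v":{"num":5,"oa":30,"sv":82,"wpi":19,"z":67}}
After op 3 (remove /mzk/3): {"hqd":{"c":30,"utk":85},"mzk":[74,73,50],"v":{"num":5,"oa":30,"sv":82,"wpi":19,"z":67}}
After op 4 (add /hqd/sw 94): {"hqd":{"c":30,"sw":94,"utk":85},"mzk":[74,73,50],"v":{"num":5,"oa":30,"sv":82,"wpi":19,"z":67}}
After op 5 (add /mzk/1 62): {"hqd":{"c":30,"sw":94,"utk":85},"mzk":[74,62,73,50],"v":{"num":5,"oa":30,"sv":82,"wpi":19,"z":67}}
After op 6 (remove /mzk): {"hqd":{"c":30,"sw":94,"utk":85},"v":{"num":5,"oa":30,"sv":82,"wpi":19,"z":67}}
After op 7 (replace /v/z 11): {"hqd":{"c":30,"sw":94,"utk":85},"v":{"num":5,"oa":30,"sv":82,"wpi":19,"z":11}}
Value at /v/oa: 30

Answer: 30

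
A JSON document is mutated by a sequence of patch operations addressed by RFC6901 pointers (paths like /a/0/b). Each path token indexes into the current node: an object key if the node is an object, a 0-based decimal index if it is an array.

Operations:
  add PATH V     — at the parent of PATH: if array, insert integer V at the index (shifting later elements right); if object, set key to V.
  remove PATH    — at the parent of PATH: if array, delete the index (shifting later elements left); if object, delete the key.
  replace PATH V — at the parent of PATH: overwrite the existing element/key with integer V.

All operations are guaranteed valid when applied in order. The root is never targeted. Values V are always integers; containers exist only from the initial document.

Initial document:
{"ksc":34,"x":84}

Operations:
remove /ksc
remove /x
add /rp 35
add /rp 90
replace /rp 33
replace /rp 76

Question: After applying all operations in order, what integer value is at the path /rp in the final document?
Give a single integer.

Answer: 76

Derivation:
After op 1 (remove /ksc): {"x":84}
After op 2 (remove /x): {}
After op 3 (add /rp 35): {"rp":35}
After op 4 (add /rp 90): {"rp":90}
After op 5 (replace /rp 33): {"rp":33}
After op 6 (replace /rp 76): {"rp":76}
Value at /rp: 76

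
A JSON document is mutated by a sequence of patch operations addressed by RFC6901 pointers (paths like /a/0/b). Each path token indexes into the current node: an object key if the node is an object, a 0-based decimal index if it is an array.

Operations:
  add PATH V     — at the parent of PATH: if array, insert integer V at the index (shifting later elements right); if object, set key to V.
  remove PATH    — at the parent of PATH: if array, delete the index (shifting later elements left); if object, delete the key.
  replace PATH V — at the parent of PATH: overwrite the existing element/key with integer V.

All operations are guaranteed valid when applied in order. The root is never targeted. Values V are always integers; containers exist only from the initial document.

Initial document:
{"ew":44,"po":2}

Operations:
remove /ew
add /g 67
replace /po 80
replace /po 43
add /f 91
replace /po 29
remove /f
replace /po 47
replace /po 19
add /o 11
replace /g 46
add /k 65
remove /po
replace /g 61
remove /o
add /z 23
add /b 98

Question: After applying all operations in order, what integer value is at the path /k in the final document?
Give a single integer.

After op 1 (remove /ew): {"po":2}
After op 2 (add /g 67): {"g":67,"po":2}
After op 3 (replace /po 80): {"g":67,"po":80}
After op 4 (replace /po 43): {"g":67,"po":43}
After op 5 (add /f 91): {"f":91,"g":67,"po":43}
After op 6 (replace /po 29): {"f":91,"g":67,"po":29}
After op 7 (remove /f): {"g":67,"po":29}
After op 8 (replace /po 47): {"g":67,"po":47}
After op 9 (replace /po 19): {"g":67,"po":19}
After op 10 (add /o 11): {"g":67,"o":11,"po":19}
After op 11 (replace /g 46): {"g":46,"o":11,"po":19}
After op 12 (add /k 65): {"g":46,"k":65,"o":11,"po":19}
After op 13 (remove /po): {"g":46,"k":65,"o":11}
After op 14 (replace /g 61): {"g":61,"k":65,"o":11}
After op 15 (remove /o): {"g":61,"k":65}
After op 16 (add /z 23): {"g":61,"k":65,"z":23}
After op 17 (add /b 98): {"b":98,"g":61,"k":65,"z":23}
Value at /k: 65

Answer: 65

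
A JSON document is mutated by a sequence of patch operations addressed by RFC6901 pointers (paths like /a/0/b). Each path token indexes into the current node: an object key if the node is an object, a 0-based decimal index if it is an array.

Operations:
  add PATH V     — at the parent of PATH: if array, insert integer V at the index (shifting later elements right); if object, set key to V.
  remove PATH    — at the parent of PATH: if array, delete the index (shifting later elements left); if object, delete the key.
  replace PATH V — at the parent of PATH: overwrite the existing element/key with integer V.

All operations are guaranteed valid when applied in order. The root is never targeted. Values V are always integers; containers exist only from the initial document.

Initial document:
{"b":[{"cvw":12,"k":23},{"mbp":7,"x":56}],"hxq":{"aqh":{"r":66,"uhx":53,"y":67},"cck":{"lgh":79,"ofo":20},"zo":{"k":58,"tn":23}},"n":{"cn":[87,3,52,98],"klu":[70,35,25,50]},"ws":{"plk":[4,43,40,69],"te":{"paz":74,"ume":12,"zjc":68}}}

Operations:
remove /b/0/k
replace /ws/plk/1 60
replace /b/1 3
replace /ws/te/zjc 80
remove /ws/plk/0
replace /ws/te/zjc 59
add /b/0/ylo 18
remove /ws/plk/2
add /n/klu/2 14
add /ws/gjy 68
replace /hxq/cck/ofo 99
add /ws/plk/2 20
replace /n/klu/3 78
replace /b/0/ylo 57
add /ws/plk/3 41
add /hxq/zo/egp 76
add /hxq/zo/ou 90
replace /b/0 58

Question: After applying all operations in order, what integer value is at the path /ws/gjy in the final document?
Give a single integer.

Answer: 68

Derivation:
After op 1 (remove /b/0/k): {"b":[{"cvw":12},{"mbp":7,"x":56}],"hxq":{"aqh":{"r":66,"uhx":53,"y":67},"cck":{"lgh":79,"ofo":20},"zo":{"k":58,"tn":23}},"n":{"cn":[87,3,52,98],"klu":[70,35,25,50]},"ws":{"plk":[4,43,40,69],"te":{"paz":74,"ume":12,"zjc":68}}}
After op 2 (replace /ws/plk/1 60): {"b":[{"cvw":12},{"mbp":7,"x":56}],"hxq":{"aqh":{"r":66,"uhx":53,"y":67},"cck":{"lgh":79,"ofo":20},"zo":{"k":58,"tn":23}},"n":{"cn":[87,3,52,98],"klu":[70,35,25,50]},"ws":{"plk":[4,60,40,69],"te":{"paz":74,"ume":12,"zjc":68}}}
After op 3 (replace /b/1 3): {"b":[{"cvw":12},3],"hxq":{"aqh":{"r":66,"uhx":53,"y":67},"cck":{"lgh":79,"ofo":20},"zo":{"k":58,"tn":23}},"n":{"cn":[87,3,52,98],"klu":[70,35,25,50]},"ws":{"plk":[4,60,40,69],"te":{"paz":74,"ume":12,"zjc":68}}}
After op 4 (replace /ws/te/zjc 80): {"b":[{"cvw":12},3],"hxq":{"aqh":{"r":66,"uhx":53,"y":67},"cck":{"lgh":79,"ofo":20},"zo":{"k":58,"tn":23}},"n":{"cn":[87,3,52,98],"klu":[70,35,25,50]},"ws":{"plk":[4,60,40,69],"te":{"paz":74,"ume":12,"zjc":80}}}
After op 5 (remove /ws/plk/0): {"b":[{"cvw":12},3],"hxq":{"aqh":{"r":66,"uhx":53,"y":67},"cck":{"lgh":79,"ofo":20},"zo":{"k":58,"tn":23}},"n":{"cn":[87,3,52,98],"klu":[70,35,25,50]},"ws":{"plk":[60,40,69],"te":{"paz":74,"ume":12,"zjc":80}}}
After op 6 (replace /ws/te/zjc 59): {"b":[{"cvw":12},3],"hxq":{"aqh":{"r":66,"uhx":53,"y":67},"cck":{"lgh":79,"ofo":20},"zo":{"k":58,"tn":23}},"n":{"cn":[87,3,52,98],"klu":[70,35,25,50]},"ws":{"plk":[60,40,69],"te":{"paz":74,"ume":12,"zjc":59}}}
After op 7 (add /b/0/ylo 18): {"b":[{"cvw":12,"ylo":18},3],"hxq":{"aqh":{"r":66,"uhx":53,"y":67},"cck":{"lgh":79,"ofo":20},"zo":{"k":58,"tn":23}},"n":{"cn":[87,3,52,98],"klu":[70,35,25,50]},"ws":{"plk":[60,40,69],"te":{"paz":74,"ume":12,"zjc":59}}}
After op 8 (remove /ws/plk/2): {"b":[{"cvw":12,"ylo":18},3],"hxq":{"aqh":{"r":66,"uhx":53,"y":67},"cck":{"lgh":79,"ofo":20},"zo":{"k":58,"tn":23}},"n":{"cn":[87,3,52,98],"klu":[70,35,25,50]},"ws":{"plk":[60,40],"te":{"paz":74,"ume":12,"zjc":59}}}
After op 9 (add /n/klu/2 14): {"b":[{"cvw":12,"ylo":18},3],"hxq":{"aqh":{"r":66,"uhx":53,"y":67},"cck":{"lgh":79,"ofo":20},"zo":{"k":58,"tn":23}},"n":{"cn":[87,3,52,98],"klu":[70,35,14,25,50]},"ws":{"plk":[60,40],"te":{"paz":74,"ume":12,"zjc":59}}}
After op 10 (add /ws/gjy 68): {"b":[{"cvw":12,"ylo":18},3],"hxq":{"aqh":{"r":66,"uhx":53,"y":67},"cck":{"lgh":79,"ofo":20},"zo":{"k":58,"tn":23}},"n":{"cn":[87,3,52,98],"klu":[70,35,14,25,50]},"ws":{"gjy":68,"plk":[60,40],"te":{"paz":74,"ume":12,"zjc":59}}}
After op 11 (replace /hxq/cck/ofo 99): {"b":[{"cvw":12,"ylo":18},3],"hxq":{"aqh":{"r":66,"uhx":53,"y":67},"cck":{"lgh":79,"ofo":99},"zo":{"k":58,"tn":23}},"n":{"cn":[87,3,52,98],"klu":[70,35,14,25,50]},"ws":{"gjy":68,"plk":[60,40],"te":{"paz":74,"ume":12,"zjc":59}}}
After op 12 (add /ws/plk/2 20): {"b":[{"cvw":12,"ylo":18},3],"hxq":{"aqh":{"r":66,"uhx":53,"y":67},"cck":{"lgh":79,"ofo":99},"zo":{"k":58,"tn":23}},"n":{"cn":[87,3,52,98],"klu":[70,35,14,25,50]},"ws":{"gjy":68,"plk":[60,40,20],"te":{"paz":74,"ume":12,"zjc":59}}}
After op 13 (replace /n/klu/3 78): {"b":[{"cvw":12,"ylo":18},3],"hxq":{"aqh":{"r":66,"uhx":53,"y":67},"cck":{"lgh":79,"ofo":99},"zo":{"k":58,"tn":23}},"n":{"cn":[87,3,52,98],"klu":[70,35,14,78,50]},"ws":{"gjy":68,"plk":[60,40,20],"te":{"paz":74,"ume":12,"zjc":59}}}
After op 14 (replace /b/0/ylo 57): {"b":[{"cvw":12,"ylo":57},3],"hxq":{"aqh":{"r":66,"uhx":53,"y":67},"cck":{"lgh":79,"ofo":99},"zo":{"k":58,"tn":23}},"n":{"cn":[87,3,52,98],"klu":[70,35,14,78,50]},"ws":{"gjy":68,"plk":[60,40,20],"te":{"paz":74,"ume":12,"zjc":59}}}
After op 15 (add /ws/plk/3 41): {"b":[{"cvw":12,"ylo":57},3],"hxq":{"aqh":{"r":66,"uhx":53,"y":67},"cck":{"lgh":79,"ofo":99},"zo":{"k":58,"tn":23}},"n":{"cn":[87,3,52,98],"klu":[70,35,14,78,50]},"ws":{"gjy":68,"plk":[60,40,20,41],"te":{"paz":74,"ume":12,"zjc":59}}}
After op 16 (add /hxq/zo/egp 76): {"b":[{"cvw":12,"ylo":57},3],"hxq":{"aqh":{"r":66,"uhx":53,"y":67},"cck":{"lgh":79,"ofo":99},"zo":{"egp":76,"k":58,"tn":23}},"n":{"cn":[87,3,52,98],"klu":[70,35,14,78,50]},"ws":{"gjy":68,"plk":[60,40,20,41],"te":{"paz":74,"ume":12,"zjc":59}}}
After op 17 (add /hxq/zo/ou 90): {"b":[{"cvw":12,"ylo":57},3],"hxq":{"aqh":{"r":66,"uhx":53,"y":67},"cck":{"lgh":79,"ofo":99},"zo":{"egp":76,"k":58,"ou":90,"tn":23}},"n":{"cn":[87,3,52,98],"klu":[70,35,14,78,50]},"ws":{"gjy":68,"plk":[60,40,20,41],"te":{"paz":74,"ume":12,"zjc":59}}}
After op 18 (replace /b/0 58): {"b":[58,3],"hxq":{"aqh":{"r":66,"uhx":53,"y":67},"cck":{"lgh":79,"ofo":99},"zo":{"egp":76,"k":58,"ou":90,"tn":23}},"n":{"cn":[87,3,52,98],"klu":[70,35,14,78,50]},"ws":{"gjy":68,"plk":[60,40,20,41],"te":{"paz":74,"ume":12,"zjc":59}}}
Value at /ws/gjy: 68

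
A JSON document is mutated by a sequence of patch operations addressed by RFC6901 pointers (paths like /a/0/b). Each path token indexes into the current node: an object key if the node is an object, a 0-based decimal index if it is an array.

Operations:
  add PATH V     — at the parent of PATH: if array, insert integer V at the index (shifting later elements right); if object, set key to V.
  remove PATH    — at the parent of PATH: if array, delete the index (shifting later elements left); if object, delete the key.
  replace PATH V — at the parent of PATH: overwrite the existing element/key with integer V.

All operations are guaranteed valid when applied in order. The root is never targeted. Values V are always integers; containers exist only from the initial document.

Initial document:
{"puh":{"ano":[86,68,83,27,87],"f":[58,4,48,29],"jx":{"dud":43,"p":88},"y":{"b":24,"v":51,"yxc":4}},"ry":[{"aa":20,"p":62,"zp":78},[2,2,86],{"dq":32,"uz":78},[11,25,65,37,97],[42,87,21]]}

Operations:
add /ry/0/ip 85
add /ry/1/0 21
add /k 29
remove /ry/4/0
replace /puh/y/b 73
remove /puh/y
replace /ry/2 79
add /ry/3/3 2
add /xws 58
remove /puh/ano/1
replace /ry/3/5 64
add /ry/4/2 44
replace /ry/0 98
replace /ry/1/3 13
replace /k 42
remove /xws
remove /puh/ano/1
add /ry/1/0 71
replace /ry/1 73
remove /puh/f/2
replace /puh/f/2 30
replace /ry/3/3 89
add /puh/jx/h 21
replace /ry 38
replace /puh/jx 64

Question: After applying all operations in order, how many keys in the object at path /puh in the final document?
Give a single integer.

After op 1 (add /ry/0/ip 85): {"puh":{"ano":[86,68,83,27,87],"f":[58,4,48,29],"jx":{"dud":43,"p":88},"y":{"b":24,"v":51,"yxc":4}},"ry":[{"aa":20,"ip":85,"p":62,"zp":78},[2,2,86],{"dq":32,"uz":78},[11,25,65,37,97],[42,87,21]]}
After op 2 (add /ry/1/0 21): {"puh":{"ano":[86,68,83,27,87],"f":[58,4,48,29],"jx":{"dud":43,"p":88},"y":{"b":24,"v":51,"yxc":4}},"ry":[{"aa":20,"ip":85,"p":62,"zp":78},[21,2,2,86],{"dq":32,"uz":78},[11,25,65,37,97],[42,87,21]]}
After op 3 (add /k 29): {"k":29,"puh":{"ano":[86,68,83,27,87],"f":[58,4,48,29],"jx":{"dud":43,"p":88},"y":{"b":24,"v":51,"yxc":4}},"ry":[{"aa":20,"ip":85,"p":62,"zp":78},[21,2,2,86],{"dq":32,"uz":78},[11,25,65,37,97],[42,87,21]]}
After op 4 (remove /ry/4/0): {"k":29,"puh":{"ano":[86,68,83,27,87],"f":[58,4,48,29],"jx":{"dud":43,"p":88},"y":{"b":24,"v":51,"yxc":4}},"ry":[{"aa":20,"ip":85,"p":62,"zp":78},[21,2,2,86],{"dq":32,"uz":78},[11,25,65,37,97],[87,21]]}
After op 5 (replace /puh/y/b 73): {"k":29,"puh":{"ano":[86,68,83,27,87],"f":[58,4,48,29],"jx":{"dud":43,"p":88},"y":{"b":73,"v":51,"yxc":4}},"ry":[{"aa":20,"ip":85,"p":62,"zp":78},[21,2,2,86],{"dq":32,"uz":78},[11,25,65,37,97],[87,21]]}
After op 6 (remove /puh/y): {"k":29,"puh":{"ano":[86,68,83,27,87],"f":[58,4,48,29],"jx":{"dud":43,"p":88}},"ry":[{"aa":20,"ip":85,"p":62,"zp":78},[21,2,2,86],{"dq":32,"uz":78},[11,25,65,37,97],[87,21]]}
After op 7 (replace /ry/2 79): {"k":29,"puh":{"ano":[86,68,83,27,87],"f":[58,4,48,29],"jx":{"dud":43,"p":88}},"ry":[{"aa":20,"ip":85,"p":62,"zp":78},[21,2,2,86],79,[11,25,65,37,97],[87,21]]}
After op 8 (add /ry/3/3 2): {"k":29,"puh":{"ano":[86,68,83,27,87],"f":[58,4,48,29],"jx":{"dud":43,"p":88}},"ry":[{"aa":20,"ip":85,"p":62,"zp":78},[21,2,2,86],79,[11,25,65,2,37,97],[87,21]]}
After op 9 (add /xws 58): {"k":29,"puh":{"ano":[86,68,83,27,87],"f":[58,4,48,29],"jx":{"dud":43,"p":88}},"ry":[{"aa":20,"ip":85,"p":62,"zp":78},[21,2,2,86],79,[11,25,65,2,37,97],[87,21]],"xws":58}
After op 10 (remove /puh/ano/1): {"k":29,"puh":{"ano":[86,83,27,87],"f":[58,4,48,29],"jx":{"dud":43,"p":88}},"ry":[{"aa":20,"ip":85,"p":62,"zp":78},[21,2,2,86],79,[11,25,65,2,37,97],[87,21]],"xws":58}
After op 11 (replace /ry/3/5 64): {"k":29,"puh":{"ano":[86,83,27,87],"f":[58,4,48,29],"jx":{"dud":43,"p":88}},"ry":[{"aa":20,"ip":85,"p":62,"zp":78},[21,2,2,86],79,[11,25,65,2,37,64],[87,21]],"xws":58}
After op 12 (add /ry/4/2 44): {"k":29,"puh":{"ano":[86,83,27,87],"f":[58,4,48,29],"jx":{"dud":43,"p":88}},"ry":[{"aa":20,"ip":85,"p":62,"zp":78},[21,2,2,86],79,[11,25,65,2,37,64],[87,21,44]],"xws":58}
After op 13 (replace /ry/0 98): {"k":29,"puh":{"ano":[86,83,27,87],"f":[58,4,48,29],"jx":{"dud":43,"p":88}},"ry":[98,[21,2,2,86],79,[11,25,65,2,37,64],[87,21,44]],"xws":58}
After op 14 (replace /ry/1/3 13): {"k":29,"puh":{"ano":[86,83,27,87],"f":[58,4,48,29],"jx":{"dud":43,"p":88}},"ry":[98,[21,2,2,13],79,[11,25,65,2,37,64],[87,21,44]],"xws":58}
After op 15 (replace /k 42): {"k":42,"puh":{"ano":[86,83,27,87],"f":[58,4,48,29],"jx":{"dud":43,"p":88}},"ry":[98,[21,2,2,13],79,[11,25,65,2,37,64],[87,21,44]],"xws":58}
After op 16 (remove /xws): {"k":42,"puh":{"ano":[86,83,27,87],"f":[58,4,48,29],"jx":{"dud":43,"p":88}},"ry":[98,[21,2,2,13],79,[11,25,65,2,37,64],[87,21,44]]}
After op 17 (remove /puh/ano/1): {"k":42,"puh":{"ano":[86,27,87],"f":[58,4,48,29],"jx":{"dud":43,"p":88}},"ry":[98,[21,2,2,13],79,[11,25,65,2,37,64],[87,21,44]]}
After op 18 (add /ry/1/0 71): {"k":42,"puh":{"ano":[86,27,87],"f":[58,4,48,29],"jx":{"dud":43,"p":88}},"ry":[98,[71,21,2,2,13],79,[11,25,65,2,37,64],[87,21,44]]}
After op 19 (replace /ry/1 73): {"k":42,"puh":{"ano":[86,27,87],"f":[58,4,48,29],"jx":{"dud":43,"p":88}},"ry":[98,73,79,[11,25,65,2,37,64],[87,21,44]]}
After op 20 (remove /puh/f/2): {"k":42,"puh":{"ano":[86,27,87],"f":[58,4,29],"jx":{"dud":43,"p":88}},"ry":[98,73,79,[11,25,65,2,37,64],[87,21,44]]}
After op 21 (replace /puh/f/2 30): {"k":42,"puh":{"ano":[86,27,87],"f":[58,4,30],"jx":{"dud":43,"p":88}},"ry":[98,73,79,[11,25,65,2,37,64],[87,21,44]]}
After op 22 (replace /ry/3/3 89): {"k":42,"puh":{"ano":[86,27,87],"f":[58,4,30],"jx":{"dud":43,"p":88}},"ry":[98,73,79,[11,25,65,89,37,64],[87,21,44]]}
After op 23 (add /puh/jx/h 21): {"k":42,"puh":{"ano":[86,27,87],"f":[58,4,30],"jx":{"dud":43,"h":21,"p":88}},"ry":[98,73,79,[11,25,65,89,37,64],[87,21,44]]}
After op 24 (replace /ry 38): {"k":42,"puh":{"ano":[86,27,87],"f":[58,4,30],"jx":{"dud":43,"h":21,"p":88}},"ry":38}
After op 25 (replace /puh/jx 64): {"k":42,"puh":{"ano":[86,27,87],"f":[58,4,30],"jx":64},"ry":38}
Size at path /puh: 3

Answer: 3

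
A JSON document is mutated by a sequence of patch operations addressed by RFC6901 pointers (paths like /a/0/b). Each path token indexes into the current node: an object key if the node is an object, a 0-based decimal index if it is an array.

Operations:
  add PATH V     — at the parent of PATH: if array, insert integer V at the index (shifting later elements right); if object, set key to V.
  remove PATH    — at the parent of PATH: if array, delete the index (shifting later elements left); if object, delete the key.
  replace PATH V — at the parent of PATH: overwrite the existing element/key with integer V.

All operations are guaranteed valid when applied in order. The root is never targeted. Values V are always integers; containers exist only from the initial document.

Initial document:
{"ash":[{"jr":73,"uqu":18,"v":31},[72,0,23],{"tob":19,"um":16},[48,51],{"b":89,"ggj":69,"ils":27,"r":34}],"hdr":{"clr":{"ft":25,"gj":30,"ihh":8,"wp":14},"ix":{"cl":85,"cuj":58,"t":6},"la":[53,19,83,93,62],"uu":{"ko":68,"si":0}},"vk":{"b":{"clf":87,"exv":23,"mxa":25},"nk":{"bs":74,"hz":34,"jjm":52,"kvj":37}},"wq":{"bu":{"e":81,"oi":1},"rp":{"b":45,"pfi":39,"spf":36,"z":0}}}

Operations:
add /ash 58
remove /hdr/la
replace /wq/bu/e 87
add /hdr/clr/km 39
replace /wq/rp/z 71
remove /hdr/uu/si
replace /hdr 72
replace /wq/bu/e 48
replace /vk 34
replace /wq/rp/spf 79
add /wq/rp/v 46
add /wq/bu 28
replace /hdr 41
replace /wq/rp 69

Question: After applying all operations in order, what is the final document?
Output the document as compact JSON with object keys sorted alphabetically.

After op 1 (add /ash 58): {"ash":58,"hdr":{"clr":{"ft":25,"gj":30,"ihh":8,"wp":14},"ix":{"cl":85,"cuj":58,"t":6},"la":[53,19,83,93,62],"uu":{"ko":68,"si":0}},"vk":{"b":{"clf":87,"exv":23,"mxa":25},"nk":{"bs":74,"hz":34,"jjm":52,"kvj":37}},"wq":{"bu":{"e":81,"oi":1},"rp":{"b":45,"pfi":39,"spf":36,"z":0}}}
After op 2 (remove /hdr/la): {"ash":58,"hdr":{"clr":{"ft":25,"gj":30,"ihh":8,"wp":14},"ix":{"cl":85,"cuj":58,"t":6},"uu":{"ko":68,"si":0}},"vk":{"b":{"clf":87,"exv":23,"mxa":25},"nk":{"bs":74,"hz":34,"jjm":52,"kvj":37}},"wq":{"bu":{"e":81,"oi":1},"rp":{"b":45,"pfi":39,"spf":36,"z":0}}}
After op 3 (replace /wq/bu/e 87): {"ash":58,"hdr":{"clr":{"ft":25,"gj":30,"ihh":8,"wp":14},"ix":{"cl":85,"cuj":58,"t":6},"uu":{"ko":68,"si":0}},"vk":{"b":{"clf":87,"exv":23,"mxa":25},"nk":{"bs":74,"hz":34,"jjm":52,"kvj":37}},"wq":{"bu":{"e":87,"oi":1},"rp":{"b":45,"pfi":39,"spf":36,"z":0}}}
After op 4 (add /hdr/clr/km 39): {"ash":58,"hdr":{"clr":{"ft":25,"gj":30,"ihh":8,"km":39,"wp":14},"ix":{"cl":85,"cuj":58,"t":6},"uu":{"ko":68,"si":0}},"vk":{"b":{"clf":87,"exv":23,"mxa":25},"nk":{"bs":74,"hz":34,"jjm":52,"kvj":37}},"wq":{"bu":{"e":87,"oi":1},"rp":{"b":45,"pfi":39,"spf":36,"z":0}}}
After op 5 (replace /wq/rp/z 71): {"ash":58,"hdr":{"clr":{"ft":25,"gj":30,"ihh":8,"km":39,"wp":14},"ix":{"cl":85,"cuj":58,"t":6},"uu":{"ko":68,"si":0}},"vk":{"b":{"clf":87,"exv":23,"mxa":25},"nk":{"bs":74,"hz":34,"jjm":52,"kvj":37}},"wq":{"bu":{"e":87,"oi":1},"rp":{"b":45,"pfi":39,"spf":36,"z":71}}}
After op 6 (remove /hdr/uu/si): {"ash":58,"hdr":{"clr":{"ft":25,"gj":30,"ihh":8,"km":39,"wp":14},"ix":{"cl":85,"cuj":58,"t":6},"uu":{"ko":68}},"vk":{"b":{"clf":87,"exv":23,"mxa":25},"nk":{"bs":74,"hz":34,"jjm":52,"kvj":37}},"wq":{"bu":{"e":87,"oi":1},"rp":{"b":45,"pfi":39,"spf":36,"z":71}}}
After op 7 (replace /hdr 72): {"ash":58,"hdr":72,"vk":{"b":{"clf":87,"exv":23,"mxa":25},"nk":{"bs":74,"hz":34,"jjm":52,"kvj":37}},"wq":{"bu":{"e":87,"oi":1},"rp":{"b":45,"pfi":39,"spf":36,"z":71}}}
After op 8 (replace /wq/bu/e 48): {"ash":58,"hdr":72,"vk":{"b":{"clf":87,"exv":23,"mxa":25},"nk":{"bs":74,"hz":34,"jjm":52,"kvj":37}},"wq":{"bu":{"e":48,"oi":1},"rp":{"b":45,"pfi":39,"spf":36,"z":71}}}
After op 9 (replace /vk 34): {"ash":58,"hdr":72,"vk":34,"wq":{"bu":{"e":48,"oi":1},"rp":{"b":45,"pfi":39,"spf":36,"z":71}}}
After op 10 (replace /wq/rp/spf 79): {"ash":58,"hdr":72,"vk":34,"wq":{"bu":{"e":48,"oi":1},"rp":{"b":45,"pfi":39,"spf":79,"z":71}}}
After op 11 (add /wq/rp/v 46): {"ash":58,"hdr":72,"vk":34,"wq":{"bu":{"e":48,"oi":1},"rp":{"b":45,"pfi":39,"spf":79,"v":46,"z":71}}}
After op 12 (add /wq/bu 28): {"ash":58,"hdr":72,"vk":34,"wq":{"bu":28,"rp":{"b":45,"pfi":39,"spf":79,"v":46,"z":71}}}
After op 13 (replace /hdr 41): {"ash":58,"hdr":41,"vk":34,"wq":{"bu":28,"rp":{"b":45,"pfi":39,"spf":79,"v":46,"z":71}}}
After op 14 (replace /wq/rp 69): {"ash":58,"hdr":41,"vk":34,"wq":{"bu":28,"rp":69}}

Answer: {"ash":58,"hdr":41,"vk":34,"wq":{"bu":28,"rp":69}}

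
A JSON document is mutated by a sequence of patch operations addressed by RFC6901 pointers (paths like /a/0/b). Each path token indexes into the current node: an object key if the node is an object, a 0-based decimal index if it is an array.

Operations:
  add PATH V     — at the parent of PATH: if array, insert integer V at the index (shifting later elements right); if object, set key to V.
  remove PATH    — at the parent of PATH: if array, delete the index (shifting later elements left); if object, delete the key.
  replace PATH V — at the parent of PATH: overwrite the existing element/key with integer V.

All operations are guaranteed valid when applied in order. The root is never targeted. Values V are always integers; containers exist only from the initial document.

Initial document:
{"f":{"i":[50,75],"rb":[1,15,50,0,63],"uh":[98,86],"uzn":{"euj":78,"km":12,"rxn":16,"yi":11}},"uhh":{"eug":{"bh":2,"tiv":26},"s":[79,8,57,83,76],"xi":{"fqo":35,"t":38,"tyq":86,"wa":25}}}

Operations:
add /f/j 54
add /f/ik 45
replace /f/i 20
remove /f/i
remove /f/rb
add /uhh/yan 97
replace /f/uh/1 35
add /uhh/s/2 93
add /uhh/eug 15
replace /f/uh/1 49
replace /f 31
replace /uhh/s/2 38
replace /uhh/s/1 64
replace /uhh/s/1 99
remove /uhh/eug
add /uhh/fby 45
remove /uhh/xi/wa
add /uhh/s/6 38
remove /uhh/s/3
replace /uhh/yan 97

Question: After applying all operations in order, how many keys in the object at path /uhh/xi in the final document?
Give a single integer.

After op 1 (add /f/j 54): {"f":{"i":[50,75],"j":54,"rb":[1,15,50,0,63],"uh":[98,86],"uzn":{"euj":78,"km":12,"rxn":16,"yi":11}},"uhh":{"eug":{"bh":2,"tiv":26},"s":[79,8,57,83,76],"xi":{"fqo":35,"t":38,"tyq":86,"wa":25}}}
After op 2 (add /f/ik 45): {"f":{"i":[50,75],"ik":45,"j":54,"rb":[1,15,50,0,63],"uh":[98,86],"uzn":{"euj":78,"km":12,"rxn":16,"yi":11}},"uhh":{"eug":{"bh":2,"tiv":26},"s":[79,8,57,83,76],"xi":{"fqo":35,"t":38,"tyq":86,"wa":25}}}
After op 3 (replace /f/i 20): {"f":{"i":20,"ik":45,"j":54,"rb":[1,15,50,0,63],"uh":[98,86],"uzn":{"euj":78,"km":12,"rxn":16,"yi":11}},"uhh":{"eug":{"bh":2,"tiv":26},"s":[79,8,57,83,76],"xi":{"fqo":35,"t":38,"tyq":86,"wa":25}}}
After op 4 (remove /f/i): {"f":{"ik":45,"j":54,"rb":[1,15,50,0,63],"uh":[98,86],"uzn":{"euj":78,"km":12,"rxn":16,"yi":11}},"uhh":{"eug":{"bh":2,"tiv":26},"s":[79,8,57,83,76],"xi":{"fqo":35,"t":38,"tyq":86,"wa":25}}}
After op 5 (remove /f/rb): {"f":{"ik":45,"j":54,"uh":[98,86],"uzn":{"euj":78,"km":12,"rxn":16,"yi":11}},"uhh":{"eug":{"bh":2,"tiv":26},"s":[79,8,57,83,76],"xi":{"fqo":35,"t":38,"tyq":86,"wa":25}}}
After op 6 (add /uhh/yan 97): {"f":{"ik":45,"j":54,"uh":[98,86],"uzn":{"euj":78,"km":12,"rxn":16,"yi":11}},"uhh":{"eug":{"bh":2,"tiv":26},"s":[79,8,57,83,76],"xi":{"fqo":35,"t":38,"tyq":86,"wa":25},"yan":97}}
After op 7 (replace /f/uh/1 35): {"f":{"ik":45,"j":54,"uh":[98,35],"uzn":{"euj":78,"km":12,"rxn":16,"yi":11}},"uhh":{"eug":{"bh":2,"tiv":26},"s":[79,8,57,83,76],"xi":{"fqo":35,"t":38,"tyq":86,"wa":25},"yan":97}}
After op 8 (add /uhh/s/2 93): {"f":{"ik":45,"j":54,"uh":[98,35],"uzn":{"euj":78,"km":12,"rxn":16,"yi":11}},"uhh":{"eug":{"bh":2,"tiv":26},"s":[79,8,93,57,83,76],"xi":{"fqo":35,"t":38,"tyq":86,"wa":25},"yan":97}}
After op 9 (add /uhh/eug 15): {"f":{"ik":45,"j":54,"uh":[98,35],"uzn":{"euj":78,"km":12,"rxn":16,"yi":11}},"uhh":{"eug":15,"s":[79,8,93,57,83,76],"xi":{"fqo":35,"t":38,"tyq":86,"wa":25},"yan":97}}
After op 10 (replace /f/uh/1 49): {"f":{"ik":45,"j":54,"uh":[98,49],"uzn":{"euj":78,"km":12,"rxn":16,"yi":11}},"uhh":{"eug":15,"s":[79,8,93,57,83,76],"xi":{"fqo":35,"t":38,"tyq":86,"wa":25},"yan":97}}
After op 11 (replace /f 31): {"f":31,"uhh":{"eug":15,"s":[79,8,93,57,83,76],"xi":{"fqo":35,"t":38,"tyq":86,"wa":25},"yan":97}}
After op 12 (replace /uhh/s/2 38): {"f":31,"uhh":{"eug":15,"s":[79,8,38,57,83,76],"xi":{"fqo":35,"t":38,"tyq":86,"wa":25},"yan":97}}
After op 13 (replace /uhh/s/1 64): {"f":31,"uhh":{"eug":15,"s":[79,64,38,57,83,76],"xi":{"fqo":35,"t":38,"tyq":86,"wa":25},"yan":97}}
After op 14 (replace /uhh/s/1 99): {"f":31,"uhh":{"eug":15,"s":[79,99,38,57,83,76],"xi":{"fqo":35,"t":38,"tyq":86,"wa":25},"yan":97}}
After op 15 (remove /uhh/eug): {"f":31,"uhh":{"s":[79,99,38,57,83,76],"xi":{"fqo":35,"t":38,"tyq":86,"wa":25},"yan":97}}
After op 16 (add /uhh/fby 45): {"f":31,"uhh":{"fby":45,"s":[79,99,38,57,83,76],"xi":{"fqo":35,"t":38,"tyq":86,"wa":25},"yan":97}}
After op 17 (remove /uhh/xi/wa): {"f":31,"uhh":{"fby":45,"s":[79,99,38,57,83,76],"xi":{"fqo":35,"t":38,"tyq":86},"yan":97}}
After op 18 (add /uhh/s/6 38): {"f":31,"uhh":{"fby":45,"s":[79,99,38,57,83,76,38],"xi":{"fqo":35,"t":38,"tyq":86},"yan":97}}
After op 19 (remove /uhh/s/3): {"f":31,"uhh":{"fby":45,"s":[79,99,38,83,76,38],"xi":{"fqo":35,"t":38,"tyq":86},"yan":97}}
After op 20 (replace /uhh/yan 97): {"f":31,"uhh":{"fby":45,"s":[79,99,38,83,76,38],"xi":{"fqo":35,"t":38,"tyq":86},"yan":97}}
Size at path /uhh/xi: 3

Answer: 3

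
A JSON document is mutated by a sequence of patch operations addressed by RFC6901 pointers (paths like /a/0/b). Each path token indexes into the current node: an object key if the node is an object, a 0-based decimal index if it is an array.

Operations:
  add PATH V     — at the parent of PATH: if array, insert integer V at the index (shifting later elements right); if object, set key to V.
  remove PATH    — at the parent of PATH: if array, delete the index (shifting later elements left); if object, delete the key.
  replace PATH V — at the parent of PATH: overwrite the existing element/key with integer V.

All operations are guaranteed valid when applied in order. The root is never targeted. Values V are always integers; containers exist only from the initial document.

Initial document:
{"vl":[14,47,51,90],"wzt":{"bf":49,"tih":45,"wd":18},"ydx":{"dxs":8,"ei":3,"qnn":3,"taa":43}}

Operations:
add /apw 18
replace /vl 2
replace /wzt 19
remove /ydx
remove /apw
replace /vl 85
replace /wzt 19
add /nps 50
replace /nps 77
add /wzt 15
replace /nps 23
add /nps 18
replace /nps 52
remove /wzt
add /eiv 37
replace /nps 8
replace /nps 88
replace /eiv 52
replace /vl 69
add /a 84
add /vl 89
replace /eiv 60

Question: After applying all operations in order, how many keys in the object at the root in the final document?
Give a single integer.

Answer: 4

Derivation:
After op 1 (add /apw 18): {"apw":18,"vl":[14,47,51,90],"wzt":{"bf":49,"tih":45,"wd":18},"ydx":{"dxs":8,"ei":3,"qnn":3,"taa":43}}
After op 2 (replace /vl 2): {"apw":18,"vl":2,"wzt":{"bf":49,"tih":45,"wd":18},"ydx":{"dxs":8,"ei":3,"qnn":3,"taa":43}}
After op 3 (replace /wzt 19): {"apw":18,"vl":2,"wzt":19,"ydx":{"dxs":8,"ei":3,"qnn":3,"taa":43}}
After op 4 (remove /ydx): {"apw":18,"vl":2,"wzt":19}
After op 5 (remove /apw): {"vl":2,"wzt":19}
After op 6 (replace /vl 85): {"vl":85,"wzt":19}
After op 7 (replace /wzt 19): {"vl":85,"wzt":19}
After op 8 (add /nps 50): {"nps":50,"vl":85,"wzt":19}
After op 9 (replace /nps 77): {"nps":77,"vl":85,"wzt":19}
After op 10 (add /wzt 15): {"nps":77,"vl":85,"wzt":15}
After op 11 (replace /nps 23): {"nps":23,"vl":85,"wzt":15}
After op 12 (add /nps 18): {"nps":18,"vl":85,"wzt":15}
After op 13 (replace /nps 52): {"nps":52,"vl":85,"wzt":15}
After op 14 (remove /wzt): {"nps":52,"vl":85}
After op 15 (add /eiv 37): {"eiv":37,"nps":52,"vl":85}
After op 16 (replace /nps 8): {"eiv":37,"nps":8,"vl":85}
After op 17 (replace /nps 88): {"eiv":37,"nps":88,"vl":85}
After op 18 (replace /eiv 52): {"eiv":52,"nps":88,"vl":85}
After op 19 (replace /vl 69): {"eiv":52,"nps":88,"vl":69}
After op 20 (add /a 84): {"a":84,"eiv":52,"nps":88,"vl":69}
After op 21 (add /vl 89): {"a":84,"eiv":52,"nps":88,"vl":89}
After op 22 (replace /eiv 60): {"a":84,"eiv":60,"nps":88,"vl":89}
Size at the root: 4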